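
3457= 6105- 2648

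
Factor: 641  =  641^1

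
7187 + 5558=12745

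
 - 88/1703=- 1  +  1615/1703= - 0.05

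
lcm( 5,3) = 15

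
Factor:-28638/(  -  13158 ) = 17^(- 1)*37^1=37/17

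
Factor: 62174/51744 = 4441/3696  =  2^( - 4) * 3^( - 1)* 7^ (-1)*11^( - 1 ) * 4441^1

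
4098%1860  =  378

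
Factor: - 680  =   - 2^3*5^1*17^1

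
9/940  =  9/940 = 0.01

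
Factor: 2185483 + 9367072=11552555 = 5^1 *7^1*23^1*113^1*127^1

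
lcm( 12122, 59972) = 1139468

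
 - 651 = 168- 819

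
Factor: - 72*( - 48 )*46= 2^8*3^3*  23^1  =  158976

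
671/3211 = 671/3211 = 0.21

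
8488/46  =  4244/23 = 184.52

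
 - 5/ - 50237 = 5/50237 = 0.00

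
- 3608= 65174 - 68782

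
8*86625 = 693000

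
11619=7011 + 4608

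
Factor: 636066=2^1*3^3*11779^1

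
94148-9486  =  84662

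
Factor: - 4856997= - 3^1 * 89^1*18191^1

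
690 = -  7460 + 8150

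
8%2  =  0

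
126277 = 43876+82401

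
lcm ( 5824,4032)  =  52416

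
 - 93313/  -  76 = 93313/76 =1227.80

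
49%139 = 49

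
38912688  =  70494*552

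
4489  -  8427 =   -  3938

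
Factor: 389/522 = 2^( - 1 ) * 3^( - 2 )*29^( - 1) * 389^1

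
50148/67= 748+32/67 = 748.48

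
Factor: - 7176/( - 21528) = 3^(  -  1) =1/3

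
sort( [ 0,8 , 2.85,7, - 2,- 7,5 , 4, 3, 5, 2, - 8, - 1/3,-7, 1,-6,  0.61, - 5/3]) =[ - 8, - 7,-7,  -  6,-2, - 5/3,-1/3, 0, 0.61, 1, 2, 2.85, 3,4, 5 , 5, 7,8 ]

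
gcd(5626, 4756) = 58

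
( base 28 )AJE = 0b10000011000010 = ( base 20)10J6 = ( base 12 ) 4a2a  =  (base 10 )8386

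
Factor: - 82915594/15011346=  - 41457797/7505673 =- 3^( -1 )*7^(-2) *37^1*51059^(-1 )*1120481^1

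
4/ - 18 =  - 2/9 = - 0.22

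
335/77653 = 5/1159=0.00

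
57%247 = 57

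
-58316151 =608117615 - 666433766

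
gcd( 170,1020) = 170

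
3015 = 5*603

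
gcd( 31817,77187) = 1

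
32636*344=11226784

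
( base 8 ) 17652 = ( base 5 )224411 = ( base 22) gga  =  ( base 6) 101310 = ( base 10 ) 8106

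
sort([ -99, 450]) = [-99,450 ]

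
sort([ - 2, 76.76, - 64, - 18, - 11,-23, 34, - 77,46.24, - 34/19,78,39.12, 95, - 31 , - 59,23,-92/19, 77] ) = [-77, - 64,-59, -31, - 23, -18,-11,-92/19 , -2,- 34/19,  23,  34 , 39.12, 46.24,76.76, 77,  78, 95]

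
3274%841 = 751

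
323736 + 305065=628801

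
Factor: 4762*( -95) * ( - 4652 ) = 2104518280 = 2^3 * 5^1 * 19^1 * 1163^1 * 2381^1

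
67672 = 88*769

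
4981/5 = 996+1/5 = 996.20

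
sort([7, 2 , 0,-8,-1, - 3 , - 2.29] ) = [ - 8,  -  3,  -  2.29,-1, 0,2 , 7]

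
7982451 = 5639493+2342958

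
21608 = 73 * 296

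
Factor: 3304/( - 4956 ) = -2^1*3^(-1)=- 2/3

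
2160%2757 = 2160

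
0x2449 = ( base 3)110202001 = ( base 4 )2101021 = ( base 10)9289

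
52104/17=3064 + 16/17 = 3064.94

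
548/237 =2 + 74/237 = 2.31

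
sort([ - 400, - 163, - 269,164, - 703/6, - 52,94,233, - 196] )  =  [ - 400, - 269, -196, - 163,-703/6, - 52,94,164,233] 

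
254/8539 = 254/8539=0.03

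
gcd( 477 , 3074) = 53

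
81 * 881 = 71361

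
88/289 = 88/289 = 0.30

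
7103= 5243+1860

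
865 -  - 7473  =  8338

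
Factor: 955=5^1*191^1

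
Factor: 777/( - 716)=  -  2^(  -  2 )*3^1*7^1*37^1*179^(  -  1 )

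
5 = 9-4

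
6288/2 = 3144 = 3144.00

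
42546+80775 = 123321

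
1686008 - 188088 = 1497920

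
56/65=56/65 = 0.86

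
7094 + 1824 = 8918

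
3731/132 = 28 + 35/132 = 28.27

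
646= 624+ 22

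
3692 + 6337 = 10029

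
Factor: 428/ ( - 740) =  - 5^ (-1)*37^(-1)*107^1 =-107/185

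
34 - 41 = -7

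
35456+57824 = 93280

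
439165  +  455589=894754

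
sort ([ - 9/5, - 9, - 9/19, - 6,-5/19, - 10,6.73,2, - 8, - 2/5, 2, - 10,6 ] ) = [  -  10, - 10, - 9,  -  8, - 6, - 9/5 , - 9/19, - 2/5,  -  5/19 , 2, 2,6 , 6.73]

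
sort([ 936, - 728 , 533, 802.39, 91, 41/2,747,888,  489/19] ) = [-728, 41/2, 489/19, 91,533,747,802.39, 888,936] 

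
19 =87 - 68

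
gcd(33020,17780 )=2540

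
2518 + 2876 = 5394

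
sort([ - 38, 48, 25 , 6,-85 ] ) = [ - 85, - 38, 6,25,48]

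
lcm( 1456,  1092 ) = 4368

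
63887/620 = 63887/620=103.04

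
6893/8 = 6893/8 = 861.62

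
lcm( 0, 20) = 0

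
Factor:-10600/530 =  - 20 = - 2^2*5^1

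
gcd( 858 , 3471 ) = 39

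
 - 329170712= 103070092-432240804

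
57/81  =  19/27=   0.70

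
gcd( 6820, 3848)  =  4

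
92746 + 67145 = 159891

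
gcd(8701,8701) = 8701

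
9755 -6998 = 2757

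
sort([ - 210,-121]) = [ - 210 ,  -  121 ]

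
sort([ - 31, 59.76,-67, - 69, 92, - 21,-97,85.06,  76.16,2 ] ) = [  -  97, - 69 ,-67, - 31, - 21,2,59.76,76.16,85.06,  92 ]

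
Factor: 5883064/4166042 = 2941532/2083021=2^2*11^1*66853^1*2083021^( - 1)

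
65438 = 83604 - 18166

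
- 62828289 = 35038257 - 97866546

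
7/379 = 7/379 = 0.02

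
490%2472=490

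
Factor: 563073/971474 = 80439/138782 = 2^ (  -  1) * 3^1*7^ ( - 1 ) * 23^(- 1)*431^( -1)*26813^1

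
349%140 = 69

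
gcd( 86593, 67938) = 13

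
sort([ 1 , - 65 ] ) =[ - 65, 1]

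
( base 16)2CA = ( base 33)LL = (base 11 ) 59a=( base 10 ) 714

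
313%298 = 15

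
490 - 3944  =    -  3454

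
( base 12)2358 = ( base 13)1a54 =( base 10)3956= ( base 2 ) 111101110100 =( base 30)4bq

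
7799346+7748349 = 15547695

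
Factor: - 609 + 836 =227^1 = 227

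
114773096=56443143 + 58329953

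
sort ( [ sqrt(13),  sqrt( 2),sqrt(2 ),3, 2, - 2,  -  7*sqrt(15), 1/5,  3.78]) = [ - 7 * sqrt (15),  -  2, 1/5, sqrt (2 ), sqrt(2 ), 2, 3,sqrt( 13 ), 3.78]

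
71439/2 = 35719 + 1/2  =  35719.50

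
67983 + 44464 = 112447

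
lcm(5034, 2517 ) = 5034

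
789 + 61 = 850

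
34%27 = 7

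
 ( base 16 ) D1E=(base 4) 310132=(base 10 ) 3358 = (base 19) 95E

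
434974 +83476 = 518450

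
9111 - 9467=  -  356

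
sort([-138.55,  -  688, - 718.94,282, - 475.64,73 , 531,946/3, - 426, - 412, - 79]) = [ -718.94, - 688, - 475.64,  -  426, - 412,  -  138.55,  -  79,73,282,946/3,531] 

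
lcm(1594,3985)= 7970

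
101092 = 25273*4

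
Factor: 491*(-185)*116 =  - 2^2  *  5^1*29^1*37^1*491^1=-10536860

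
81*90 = 7290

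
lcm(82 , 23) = 1886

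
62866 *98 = 6160868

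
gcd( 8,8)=8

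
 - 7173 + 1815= - 5358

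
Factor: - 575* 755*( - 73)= 31691125 = 5^3 *23^1*73^1*151^1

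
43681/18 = 43681/18 = 2426.72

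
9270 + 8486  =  17756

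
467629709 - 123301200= 344328509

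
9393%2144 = 817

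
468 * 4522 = 2116296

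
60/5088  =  5/424 =0.01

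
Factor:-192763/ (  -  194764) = 2^(-2)*17^2 * 73^ ( - 1) = 289/292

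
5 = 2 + 3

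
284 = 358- 74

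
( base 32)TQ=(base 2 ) 1110111010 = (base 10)954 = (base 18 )2h0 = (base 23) 1ib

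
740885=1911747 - 1170862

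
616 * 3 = 1848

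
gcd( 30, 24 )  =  6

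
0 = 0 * 2076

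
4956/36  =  413/3 = 137.67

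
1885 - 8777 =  - 6892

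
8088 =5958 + 2130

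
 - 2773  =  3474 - 6247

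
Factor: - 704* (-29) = 2^6*11^1*29^1=   20416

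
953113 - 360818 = 592295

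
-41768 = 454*(-92)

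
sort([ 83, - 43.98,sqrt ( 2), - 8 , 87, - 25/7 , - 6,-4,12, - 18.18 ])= [ - 43.98, - 18.18, - 8, - 6, - 4 , -25/7,sqrt( 2), 12,83  ,  87] 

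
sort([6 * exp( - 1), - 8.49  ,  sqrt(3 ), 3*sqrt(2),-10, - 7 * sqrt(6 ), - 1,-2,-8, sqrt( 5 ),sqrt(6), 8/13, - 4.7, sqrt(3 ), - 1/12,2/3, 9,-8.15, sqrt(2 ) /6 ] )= [ - 7*sqrt(6), - 10,  -  8.49, - 8.15, - 8, - 4.7, - 2,  -  1, - 1/12, sqrt(2 ) /6, 8/13,2/3,sqrt (3), sqrt(3), 6*exp( - 1 ), sqrt(5 ), sqrt( 6), 3*sqrt( 2),  9]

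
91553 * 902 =82580806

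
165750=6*27625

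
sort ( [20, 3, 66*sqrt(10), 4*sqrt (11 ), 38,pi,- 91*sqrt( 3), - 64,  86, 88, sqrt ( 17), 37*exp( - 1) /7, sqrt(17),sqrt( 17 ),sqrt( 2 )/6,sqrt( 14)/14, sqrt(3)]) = [-91*sqrt(3), - 64,sqrt (2)/6, sqrt(14) /14, sqrt(3),  37*exp( - 1) /7, 3,  pi, sqrt( 17), sqrt ( 17), sqrt ( 17 ),4*sqrt(11), 20,38, 86, 88, 66*sqrt( 10) ] 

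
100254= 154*651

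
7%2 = 1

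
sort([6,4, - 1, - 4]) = [ - 4, -1 , 4,  6 ]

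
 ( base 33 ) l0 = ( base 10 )693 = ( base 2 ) 1010110101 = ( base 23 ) 173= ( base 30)N3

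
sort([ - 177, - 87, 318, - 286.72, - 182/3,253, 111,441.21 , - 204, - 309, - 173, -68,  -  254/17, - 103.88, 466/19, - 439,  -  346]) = [ - 439, - 346, - 309, - 286.72, - 204, - 177,- 173,-103.88, - 87, - 68,-182/3, - 254/17, 466/19, 111,253,318,441.21]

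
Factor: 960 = 2^6*3^1*5^1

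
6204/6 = 1034 = 1034.00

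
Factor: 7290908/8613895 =2^2  *  5^( - 1)*19^1*23^1 * 41^( -1)*43^1 * 97^1*42019^( - 1)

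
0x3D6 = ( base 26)1bk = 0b1111010110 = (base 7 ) 2602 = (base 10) 982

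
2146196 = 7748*277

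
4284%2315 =1969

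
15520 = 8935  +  6585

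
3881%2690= 1191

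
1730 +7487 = 9217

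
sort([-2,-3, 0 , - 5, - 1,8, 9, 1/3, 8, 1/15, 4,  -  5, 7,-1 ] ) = [ -5 , - 5 , - 3, - 2, - 1, - 1, 0, 1/15, 1/3, 4, 7, 8 , 8,9] 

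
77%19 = 1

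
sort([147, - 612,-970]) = [  -  970, -612 , 147 ]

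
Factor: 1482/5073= 2^1*13^1*89^(  -  1) = 26/89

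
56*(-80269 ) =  - 4495064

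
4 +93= 97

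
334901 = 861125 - 526224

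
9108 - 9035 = 73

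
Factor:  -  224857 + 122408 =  - 102449 = - 53^1 * 1933^1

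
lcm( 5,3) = 15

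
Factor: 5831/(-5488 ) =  - 2^( - 4 ) * 17^1 = - 17/16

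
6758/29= 6758/29 = 233.03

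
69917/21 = 3329 + 8/21 = 3329.38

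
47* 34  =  1598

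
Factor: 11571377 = 29^1*311^1*1283^1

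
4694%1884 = 926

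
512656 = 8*64082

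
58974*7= 412818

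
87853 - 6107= 81746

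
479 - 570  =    -  91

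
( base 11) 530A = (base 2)1101101110100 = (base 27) 9h8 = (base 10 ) 7028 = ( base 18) 13C8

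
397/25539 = 397/25539 = 0.02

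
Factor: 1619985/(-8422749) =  - 539995/2807583 = -3^( - 1) * 5^1*107999^1*935861^( - 1 )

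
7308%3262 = 784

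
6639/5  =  1327  +  4/5 = 1327.80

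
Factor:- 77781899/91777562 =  - 2^ ( - 1) * 13^1*19^( - 1)*53^1*79^1*293^(-1 )*1429^1*8243^ (-1)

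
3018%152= 130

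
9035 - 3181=5854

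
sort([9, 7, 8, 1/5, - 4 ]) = [ - 4,1/5, 7, 8, 9] 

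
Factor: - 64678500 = -2^2*3^4*5^3*1597^1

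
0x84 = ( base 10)132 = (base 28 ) 4k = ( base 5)1012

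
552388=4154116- 3601728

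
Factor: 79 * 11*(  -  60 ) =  - 52140 = - 2^2 * 3^1*5^1*11^1*79^1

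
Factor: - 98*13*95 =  - 2^1*5^1*7^2*13^1*19^1 = -  121030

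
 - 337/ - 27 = 337/27= 12.48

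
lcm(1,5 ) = 5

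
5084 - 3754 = 1330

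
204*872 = 177888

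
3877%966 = 13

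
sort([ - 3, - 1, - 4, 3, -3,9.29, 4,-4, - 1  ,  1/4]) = [ - 4, - 4 ,- 3,-3,-1,  -  1,1/4, 3,  4, 9.29]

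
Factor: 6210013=31^1*200323^1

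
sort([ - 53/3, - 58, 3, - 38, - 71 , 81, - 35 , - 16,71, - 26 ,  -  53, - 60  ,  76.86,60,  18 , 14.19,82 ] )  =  [ - 71, - 60 , - 58, - 53, - 38, - 35, - 26 , - 53/3,-16 , 3,14.19, 18 , 60,  71, 76.86,81,82 ] 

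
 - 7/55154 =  - 1 + 55147/55154  =  - 0.00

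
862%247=121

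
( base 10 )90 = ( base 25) 3F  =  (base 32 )2q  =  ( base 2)1011010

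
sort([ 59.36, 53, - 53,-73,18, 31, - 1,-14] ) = [ - 73,-53, - 14, -1,  18, 31, 53, 59.36 ] 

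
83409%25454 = 7047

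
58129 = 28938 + 29191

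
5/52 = 5/52=0.10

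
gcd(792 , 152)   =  8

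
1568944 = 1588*988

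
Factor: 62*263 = 16306=2^1* 31^1*263^1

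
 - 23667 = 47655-71322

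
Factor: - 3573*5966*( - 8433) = 2^1*3^4 * 19^1*157^1*397^1*937^1 = 179762196294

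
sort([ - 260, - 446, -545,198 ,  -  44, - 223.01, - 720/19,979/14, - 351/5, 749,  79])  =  [ - 545,-446, - 260, - 223.01,- 351/5, - 44, - 720/19, 979/14, 79, 198, 749]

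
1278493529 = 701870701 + 576622828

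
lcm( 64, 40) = 320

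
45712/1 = 45712 = 45712.00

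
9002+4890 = 13892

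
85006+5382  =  90388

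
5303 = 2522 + 2781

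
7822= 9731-1909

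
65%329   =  65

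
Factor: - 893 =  - 19^1 * 47^1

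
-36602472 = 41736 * (-877)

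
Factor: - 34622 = -2^1 * 7^1*2473^1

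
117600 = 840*140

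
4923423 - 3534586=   1388837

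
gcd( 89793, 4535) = 907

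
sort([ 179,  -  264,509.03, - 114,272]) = [ - 264, - 114,179, 272,509.03 ] 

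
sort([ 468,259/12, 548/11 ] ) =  [ 259/12 , 548/11,  468 ] 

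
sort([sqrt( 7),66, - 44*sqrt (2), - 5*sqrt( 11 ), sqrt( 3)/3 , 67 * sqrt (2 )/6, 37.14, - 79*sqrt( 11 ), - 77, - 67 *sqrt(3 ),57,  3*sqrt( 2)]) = [ - 79*sqrt(11 ), - 67*sqrt ( 3) , - 77 , - 44*sqrt(2), - 5*sqrt( 11),sqrt( 3 )/3,sqrt( 7),  3*sqrt( 2 ),  67*sqrt( 2 ) /6,37.14, 57, 66] 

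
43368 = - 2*( - 21684)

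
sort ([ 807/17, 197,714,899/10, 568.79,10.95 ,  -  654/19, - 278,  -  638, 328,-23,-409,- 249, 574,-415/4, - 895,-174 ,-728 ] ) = [ - 895, - 728,-638,-409, - 278,-249, - 174,-415/4,  -  654/19,-23, 10.95,807/17,899/10,197,  328,568.79,574 , 714] 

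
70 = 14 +56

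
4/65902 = 2/32951 = 0.00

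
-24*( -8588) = 206112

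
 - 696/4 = -174 = - 174.00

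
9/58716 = 1/6524 = 0.00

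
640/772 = 160/193 = 0.83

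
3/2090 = 3/2090  =  0.00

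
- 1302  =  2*( - 651 ) 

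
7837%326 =13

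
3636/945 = 3 + 89/105 = 3.85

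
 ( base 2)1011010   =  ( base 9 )110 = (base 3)10100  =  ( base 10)90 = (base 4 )1122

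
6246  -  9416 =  - 3170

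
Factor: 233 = 233^1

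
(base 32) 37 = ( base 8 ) 147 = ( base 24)47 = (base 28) 3J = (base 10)103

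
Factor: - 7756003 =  - 103^1 * 257^1 * 293^1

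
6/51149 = 6/51149=0.00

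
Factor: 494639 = 494639^1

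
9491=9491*1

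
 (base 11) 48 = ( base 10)52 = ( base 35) 1h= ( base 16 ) 34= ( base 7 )103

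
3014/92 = 32 + 35/46 = 32.76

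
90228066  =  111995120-21767054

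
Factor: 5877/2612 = 9/4 = 2^ ( - 2)*3^2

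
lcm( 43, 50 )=2150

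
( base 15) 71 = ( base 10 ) 106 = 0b1101010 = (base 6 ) 254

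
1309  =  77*17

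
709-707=2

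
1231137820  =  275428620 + 955709200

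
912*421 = 383952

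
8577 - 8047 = 530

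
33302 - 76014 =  - 42712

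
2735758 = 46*59473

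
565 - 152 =413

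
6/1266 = 1/211 = 0.00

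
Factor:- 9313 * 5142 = - 47887446 = - 2^1 *3^1 * 67^1* 139^1 * 857^1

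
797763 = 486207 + 311556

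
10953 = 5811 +5142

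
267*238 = 63546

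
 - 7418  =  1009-8427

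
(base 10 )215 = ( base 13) 137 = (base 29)7c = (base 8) 327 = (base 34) 6b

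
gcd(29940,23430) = 30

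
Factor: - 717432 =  - 2^3*3^1*167^1 * 179^1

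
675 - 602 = 73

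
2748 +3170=5918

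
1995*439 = 875805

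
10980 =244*45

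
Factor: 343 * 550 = 188650  =  2^1 * 5^2 * 7^3 * 11^1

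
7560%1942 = 1734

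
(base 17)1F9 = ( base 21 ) 157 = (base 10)553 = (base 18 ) 1CD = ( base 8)1051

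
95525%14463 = 8747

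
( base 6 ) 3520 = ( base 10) 840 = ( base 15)3b0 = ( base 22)1g4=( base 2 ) 1101001000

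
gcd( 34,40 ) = 2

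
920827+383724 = 1304551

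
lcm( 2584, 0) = 0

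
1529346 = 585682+943664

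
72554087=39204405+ 33349682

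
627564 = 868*723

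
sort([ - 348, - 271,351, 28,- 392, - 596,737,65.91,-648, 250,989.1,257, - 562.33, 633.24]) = [ -648, - 596, - 562.33 , - 392, - 348, - 271,28,65.91,  250 , 257, 351,633.24  ,  737,989.1] 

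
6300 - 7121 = - 821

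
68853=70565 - 1712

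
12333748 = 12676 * 973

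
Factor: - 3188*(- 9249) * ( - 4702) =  - 2^3*3^1*797^1 * 2351^1 * 3083^1 = - 138642288024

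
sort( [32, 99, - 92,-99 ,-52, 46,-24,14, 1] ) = [-99,-92, - 52,-24,1,14,32, 46,99 ]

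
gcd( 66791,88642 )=1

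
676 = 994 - 318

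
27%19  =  8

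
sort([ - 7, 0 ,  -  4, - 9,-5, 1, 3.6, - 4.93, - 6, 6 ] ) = [  -  9,-7, - 6, - 5, - 4.93, - 4,0, 1, 3.6,6] 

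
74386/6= 12397+ 2/3 = 12397.67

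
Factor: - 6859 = -19^3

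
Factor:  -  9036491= - 67^1*134873^1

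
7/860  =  7/860 = 0.01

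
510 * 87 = 44370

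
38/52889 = 38/52889 = 0.00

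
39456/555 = 71+17/185= 71.09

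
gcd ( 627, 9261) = 3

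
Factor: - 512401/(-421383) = 3^( - 1 )*23^(- 1 ) * 29^1*31^( - 1 )*197^( - 1 )*17669^1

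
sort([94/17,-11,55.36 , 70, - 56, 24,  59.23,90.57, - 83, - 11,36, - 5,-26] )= [ - 83 , - 56, - 26,- 11, - 11, - 5,94/17,24,36,55.36, 59.23, 70,90.57 ]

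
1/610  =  1/610 = 0.00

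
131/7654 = 131/7654 = 0.02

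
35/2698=35/2698=0.01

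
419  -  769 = -350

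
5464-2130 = 3334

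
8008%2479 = 571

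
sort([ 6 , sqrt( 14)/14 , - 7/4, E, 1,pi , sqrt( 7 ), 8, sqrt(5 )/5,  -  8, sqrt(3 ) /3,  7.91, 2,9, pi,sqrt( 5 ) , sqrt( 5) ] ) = [-8 , -7/4, sqrt( 14 )/14,sqrt (5 ) /5, sqrt( 3) /3, 1, 2,sqrt( 5) , sqrt( 5) , sqrt( 7 ),E, pi,pi, 6 , 7.91, 8 , 9 ] 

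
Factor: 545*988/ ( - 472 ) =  - 134615/118 = - 2^ ( - 1 )*5^1*13^1*19^1*59^( - 1 )*109^1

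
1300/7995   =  20/123 = 0.16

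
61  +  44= 105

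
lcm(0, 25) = 0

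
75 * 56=4200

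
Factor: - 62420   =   - 2^2*5^1*3121^1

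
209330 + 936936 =1146266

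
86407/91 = 86407/91 = 949.53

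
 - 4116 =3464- 7580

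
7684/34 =226 = 226.00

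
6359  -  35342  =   - 28983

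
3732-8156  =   - 4424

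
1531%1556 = 1531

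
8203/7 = 1171 +6/7= 1171.86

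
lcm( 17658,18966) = 512082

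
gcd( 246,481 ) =1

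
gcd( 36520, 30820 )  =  20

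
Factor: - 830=  -  2^1*5^1*83^1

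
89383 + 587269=676652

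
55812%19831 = 16150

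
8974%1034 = 702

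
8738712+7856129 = 16594841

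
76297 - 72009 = 4288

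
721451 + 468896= 1190347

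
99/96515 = 99/96515=0.00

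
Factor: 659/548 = 2^(- 2)*137^( - 1 )*659^1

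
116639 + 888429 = 1005068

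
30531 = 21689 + 8842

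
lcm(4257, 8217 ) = 353331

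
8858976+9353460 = 18212436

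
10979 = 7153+3826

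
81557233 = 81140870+416363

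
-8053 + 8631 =578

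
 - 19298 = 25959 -45257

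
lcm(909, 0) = 0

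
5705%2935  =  2770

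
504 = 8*63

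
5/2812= 5/2812 = 0.00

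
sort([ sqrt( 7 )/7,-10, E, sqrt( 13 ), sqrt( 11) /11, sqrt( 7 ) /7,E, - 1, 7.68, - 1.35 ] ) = [ -10, - 1.35,-1,sqrt( 11)/11,sqrt(7 )/7,sqrt( 7) /7, E, E, sqrt( 13), 7.68]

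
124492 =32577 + 91915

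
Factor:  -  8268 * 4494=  - 37156392 = - 2^3*3^2 * 7^1*13^1 * 53^1 * 107^1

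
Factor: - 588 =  - 2^2*3^1 * 7^2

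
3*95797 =287391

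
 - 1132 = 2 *( -566)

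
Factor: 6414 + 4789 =17^1*659^1 = 11203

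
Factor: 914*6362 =2^2*457^1 * 3181^1 = 5814868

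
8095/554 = 14+339/554 = 14.61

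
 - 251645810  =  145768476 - 397414286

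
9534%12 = 6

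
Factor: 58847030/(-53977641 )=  - 2^1* 3^( - 1 )*5^1 * 11^1 * 17^1*457^(-1)*31469^1*39371^( - 1 ) 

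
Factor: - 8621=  - 37^1*233^1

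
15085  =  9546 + 5539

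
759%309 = 141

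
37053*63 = 2334339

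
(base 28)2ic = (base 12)1258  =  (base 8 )4044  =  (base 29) 2dp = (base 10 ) 2084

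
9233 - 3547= 5686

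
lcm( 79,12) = 948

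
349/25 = 13 + 24/25 = 13.96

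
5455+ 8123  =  13578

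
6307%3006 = 295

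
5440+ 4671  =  10111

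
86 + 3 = 89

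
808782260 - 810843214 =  - 2060954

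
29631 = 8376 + 21255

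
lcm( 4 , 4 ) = 4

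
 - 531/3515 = - 531/3515= - 0.15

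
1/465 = 1/465 = 0.00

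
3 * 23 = 69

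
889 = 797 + 92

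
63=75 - 12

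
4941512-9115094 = -4173582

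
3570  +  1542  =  5112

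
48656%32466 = 16190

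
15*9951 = 149265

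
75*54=4050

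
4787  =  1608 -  - 3179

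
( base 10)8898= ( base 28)B9M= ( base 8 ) 21302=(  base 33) 85L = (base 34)7NO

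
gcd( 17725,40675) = 25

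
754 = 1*754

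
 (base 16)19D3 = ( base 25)aeb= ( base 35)5dv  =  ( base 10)6611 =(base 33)62B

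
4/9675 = 4/9675 =0.00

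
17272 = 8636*2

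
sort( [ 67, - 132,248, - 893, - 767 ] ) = [ - 893, - 767,  -  132,  67, 248]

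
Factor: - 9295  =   - 5^1*11^1*13^2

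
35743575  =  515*69405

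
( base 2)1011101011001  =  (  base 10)5977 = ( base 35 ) 4ur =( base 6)43401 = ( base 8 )13531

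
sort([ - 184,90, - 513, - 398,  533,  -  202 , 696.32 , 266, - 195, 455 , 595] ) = [ - 513,- 398, - 202, - 195 ,  -  184, 90 , 266 , 455, 533, 595,  696.32] 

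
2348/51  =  46+ 2/51 = 46.04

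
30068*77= 2315236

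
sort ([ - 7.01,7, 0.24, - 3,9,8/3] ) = [ -7.01, - 3,  0.24,8/3,7,9 ] 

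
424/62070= 212/31035 = 0.01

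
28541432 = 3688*7739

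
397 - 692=-295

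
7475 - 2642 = 4833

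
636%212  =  0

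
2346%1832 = 514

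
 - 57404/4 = - 14351 = - 14351.00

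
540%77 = 1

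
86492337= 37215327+49277010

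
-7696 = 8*( -962 ) 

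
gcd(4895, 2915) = 55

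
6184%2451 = 1282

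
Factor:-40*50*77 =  - 154000 = - 2^4*5^3* 7^1*11^1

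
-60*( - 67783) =4066980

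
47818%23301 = 1216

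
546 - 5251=- 4705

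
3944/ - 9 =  - 439 + 7/9 = - 438.22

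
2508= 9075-6567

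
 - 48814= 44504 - 93318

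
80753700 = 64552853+16200847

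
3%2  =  1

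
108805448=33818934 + 74986514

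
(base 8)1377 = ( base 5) 11032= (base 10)767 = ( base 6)3315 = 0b1011111111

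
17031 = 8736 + 8295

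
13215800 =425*31096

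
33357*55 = 1834635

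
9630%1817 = 545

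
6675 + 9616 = 16291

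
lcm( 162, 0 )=0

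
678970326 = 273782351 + 405187975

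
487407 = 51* 9557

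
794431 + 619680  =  1414111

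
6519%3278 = 3241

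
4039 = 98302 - 94263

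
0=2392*0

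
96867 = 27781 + 69086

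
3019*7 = 21133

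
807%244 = 75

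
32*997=31904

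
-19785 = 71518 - 91303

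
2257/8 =282 + 1/8 = 282.12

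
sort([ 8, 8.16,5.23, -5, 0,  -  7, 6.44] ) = [ - 7,-5, 0,5.23, 6.44, 8, 8.16] 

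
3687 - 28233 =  - 24546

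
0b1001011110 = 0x25E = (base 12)426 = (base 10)606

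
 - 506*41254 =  - 20874524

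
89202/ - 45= - 1983+ 11/15 = - 1982.27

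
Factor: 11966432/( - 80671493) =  - 2^5*7^( - 2 )*373951^1 * 1646357^ ( - 1) 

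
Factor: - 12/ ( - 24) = 2^( - 1 ) = 1/2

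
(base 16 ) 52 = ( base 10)82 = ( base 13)64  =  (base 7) 145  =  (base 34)2e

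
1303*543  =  707529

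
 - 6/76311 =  - 1 +25435/25437 = - 0.00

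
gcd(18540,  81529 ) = 1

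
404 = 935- 531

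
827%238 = 113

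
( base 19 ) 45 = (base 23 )3c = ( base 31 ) 2J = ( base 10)81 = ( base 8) 121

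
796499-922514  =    -  126015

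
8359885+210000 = 8569885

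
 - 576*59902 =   -  34503552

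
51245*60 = 3074700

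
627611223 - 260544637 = 367066586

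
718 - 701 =17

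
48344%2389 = 564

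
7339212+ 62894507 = 70233719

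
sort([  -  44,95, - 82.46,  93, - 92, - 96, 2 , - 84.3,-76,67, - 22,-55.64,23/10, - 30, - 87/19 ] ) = [ - 96,  -  92,-84.3, - 82.46, - 76,- 55.64, - 44 , - 30,-22,-87/19,  2, 23/10, 67,  93, 95 ] 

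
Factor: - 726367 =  - 726367^1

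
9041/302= 29 + 283/302 = 29.94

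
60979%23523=13933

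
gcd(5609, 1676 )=1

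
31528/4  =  7882 = 7882.00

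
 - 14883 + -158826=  - 173709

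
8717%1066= 189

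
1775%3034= 1775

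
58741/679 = 58741/679 = 86.51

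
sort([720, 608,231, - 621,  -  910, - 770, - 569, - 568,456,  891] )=[ - 910,  -  770, - 621, - 569, - 568, 231, 456,608,720,891]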